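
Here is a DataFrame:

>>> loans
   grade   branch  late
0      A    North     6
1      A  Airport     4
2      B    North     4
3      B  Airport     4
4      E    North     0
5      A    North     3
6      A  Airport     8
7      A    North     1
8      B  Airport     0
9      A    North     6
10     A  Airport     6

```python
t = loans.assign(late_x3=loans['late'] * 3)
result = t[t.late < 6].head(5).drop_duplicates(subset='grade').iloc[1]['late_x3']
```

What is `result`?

12

add column late_x3 = loans['late'] * 3:
   grade   branch  late  late_x3
0      A    North     6       18
1      A  Airport     4       12
2      B    North     4       12
3      B  Airport     4       12
4      E    North     0        0
5      A    North     3        9
6      A  Airport     8       24
7      A    North     1        3
8      B  Airport     0        0
9      A    North     6       18
10     A  Airport     6       18
filter rows where late < 6:
  grade   branch  late  late_x3
1     A  Airport     4       12
2     B    North     4       12
3     B  Airport     4       12
4     E    North     0        0
5     A    North     3        9
7     A    North     1        3
8     B  Airport     0        0
take first 5 rows:
  grade   branch  late  late_x3
1     A  Airport     4       12
2     B    North     4       12
3     B  Airport     4       12
4     E    North     0        0
5     A    North     3        9
drop duplicate grade (keep=first):
  grade   branch  late  late_x3
1     A  Airport     4       12
2     B    North     4       12
4     E    North     0        0
Then the value at position 1, column 'late_x3': 12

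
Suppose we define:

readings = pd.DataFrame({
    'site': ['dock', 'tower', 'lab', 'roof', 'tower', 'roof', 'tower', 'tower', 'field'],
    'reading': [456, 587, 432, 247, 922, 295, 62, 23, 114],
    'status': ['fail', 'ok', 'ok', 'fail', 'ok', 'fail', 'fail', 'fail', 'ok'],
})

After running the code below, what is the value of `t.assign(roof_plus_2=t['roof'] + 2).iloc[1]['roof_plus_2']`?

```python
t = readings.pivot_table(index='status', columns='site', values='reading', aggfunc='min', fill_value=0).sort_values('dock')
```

pivot: rows=status, cols=site, min(reading):
site    dock  field  lab  roof  tower
status                               
fail     456      0    0   247     23
ok         0    114  432     0    587
sort by dock:
site    dock  field  lab  roof  tower
status                               
ok         0    114  432     0    587
fail     456      0    0   247     23
add column roof_plus_2 = t['roof'] + 2:
site    dock  field  lab  roof  tower  roof_plus_2
status                                            
ok         0    114  432     0    587            2
fail     456      0    0   247     23          249

249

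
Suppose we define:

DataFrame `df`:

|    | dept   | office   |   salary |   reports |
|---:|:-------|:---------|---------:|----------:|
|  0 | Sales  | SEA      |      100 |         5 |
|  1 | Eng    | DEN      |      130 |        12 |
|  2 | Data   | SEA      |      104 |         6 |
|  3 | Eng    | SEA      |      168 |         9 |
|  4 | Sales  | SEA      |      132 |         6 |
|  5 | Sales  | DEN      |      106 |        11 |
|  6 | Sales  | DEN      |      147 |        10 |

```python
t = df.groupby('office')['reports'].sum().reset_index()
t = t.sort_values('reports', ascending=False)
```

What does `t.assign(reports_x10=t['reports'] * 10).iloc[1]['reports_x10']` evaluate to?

group by office, sum of reports:
office
DEN    33
SEA    26
Name: reports, dtype: int64
reset_index():
  office  reports
0    DEN       33
1    SEA       26
sort by reports descending:
  office  reports
0    DEN       33
1    SEA       26
add column reports_x10 = t['reports'] * 10:
  office  reports  reports_x10
0    DEN       33          330
1    SEA       26          260

260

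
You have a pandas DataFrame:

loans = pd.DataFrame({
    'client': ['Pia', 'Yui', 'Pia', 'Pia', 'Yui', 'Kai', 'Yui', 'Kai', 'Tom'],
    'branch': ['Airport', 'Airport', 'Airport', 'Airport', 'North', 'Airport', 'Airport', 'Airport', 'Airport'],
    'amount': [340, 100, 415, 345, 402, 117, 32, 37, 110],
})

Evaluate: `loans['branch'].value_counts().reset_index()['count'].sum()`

9

value_counts of branch:
branch
Airport    8
North      1
Name: count, dtype: int64
reset_index():
    branch  count
0  Airport      8
1    North      1
sum of column 'count' → 9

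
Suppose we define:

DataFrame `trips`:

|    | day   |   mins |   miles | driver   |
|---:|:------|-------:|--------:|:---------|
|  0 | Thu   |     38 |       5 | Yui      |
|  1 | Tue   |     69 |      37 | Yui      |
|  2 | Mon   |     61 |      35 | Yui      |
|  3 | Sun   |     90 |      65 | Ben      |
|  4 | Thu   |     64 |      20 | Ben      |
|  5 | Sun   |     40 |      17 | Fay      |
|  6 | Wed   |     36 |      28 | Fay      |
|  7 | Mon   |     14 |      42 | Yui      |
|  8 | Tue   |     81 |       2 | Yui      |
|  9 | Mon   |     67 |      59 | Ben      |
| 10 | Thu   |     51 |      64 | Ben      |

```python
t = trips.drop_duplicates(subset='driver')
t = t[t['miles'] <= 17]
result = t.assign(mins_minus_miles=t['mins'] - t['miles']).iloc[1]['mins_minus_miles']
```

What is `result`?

drop duplicate driver (keep=first):
   day  mins  miles driver
0  Thu    38      5    Yui
3  Sun    90     65    Ben
5  Sun    40     17    Fay
filter rows where miles <= 17:
   day  mins  miles driver
0  Thu    38      5    Yui
5  Sun    40     17    Fay
add column mins_minus_miles = t['mins'] - t['miles']:
   day  mins  miles driver  mins_minus_miles
0  Thu    38      5    Yui                33
5  Sun    40     17    Fay                23
Reading off the value at position 1, column 'mins_minus_miles', we get 23.

23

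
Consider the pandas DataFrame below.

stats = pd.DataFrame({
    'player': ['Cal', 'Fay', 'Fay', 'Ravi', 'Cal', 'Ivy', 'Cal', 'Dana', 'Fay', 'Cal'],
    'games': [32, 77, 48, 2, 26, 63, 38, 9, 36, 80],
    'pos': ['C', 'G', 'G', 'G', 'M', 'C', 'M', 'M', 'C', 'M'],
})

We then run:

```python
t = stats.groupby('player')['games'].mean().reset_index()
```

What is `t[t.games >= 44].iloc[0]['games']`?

group by player, mean of games:
player
Cal     44.000000
Dana     9.000000
Fay     53.666667
Ivy     63.000000
Ravi     2.000000
Name: games, dtype: float64
reset_index():
  player      games
0    Cal  44.000000
1   Dana   9.000000
2    Fay  53.666667
3    Ivy  63.000000
4   Ravi   2.000000
filter rows where games >= 44:
  player      games
0    Cal  44.000000
2    Fay  53.666667
3    Ivy  63.000000
So iloc[0]['games'] = 44.0.

44.0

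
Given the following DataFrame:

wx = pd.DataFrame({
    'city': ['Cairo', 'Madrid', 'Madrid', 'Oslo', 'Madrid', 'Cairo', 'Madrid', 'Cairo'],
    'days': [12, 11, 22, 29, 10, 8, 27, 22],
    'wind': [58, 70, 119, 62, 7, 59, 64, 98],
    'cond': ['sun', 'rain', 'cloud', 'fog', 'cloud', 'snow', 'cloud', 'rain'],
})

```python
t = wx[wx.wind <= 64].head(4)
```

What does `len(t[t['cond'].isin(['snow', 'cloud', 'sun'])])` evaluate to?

3

filter rows where wind <= 64:
     city  days  wind   cond
0   Cairo    12    58    sun
3    Oslo    29    62    fog
4  Madrid    10     7  cloud
5   Cairo     8    59   snow
6  Madrid    27    64  cloud
take first 4 rows:
     city  days  wind   cond
0   Cairo    12    58    sun
3    Oslo    29    62    fog
4  Madrid    10     7  cloud
5   Cairo     8    59   snow
filter rows where cond in ['snow', 'cloud', 'sun']:
     city  days  wind   cond
0   Cairo    12    58    sun
4  Madrid    10     7  cloud
5   Cairo     8    59   snow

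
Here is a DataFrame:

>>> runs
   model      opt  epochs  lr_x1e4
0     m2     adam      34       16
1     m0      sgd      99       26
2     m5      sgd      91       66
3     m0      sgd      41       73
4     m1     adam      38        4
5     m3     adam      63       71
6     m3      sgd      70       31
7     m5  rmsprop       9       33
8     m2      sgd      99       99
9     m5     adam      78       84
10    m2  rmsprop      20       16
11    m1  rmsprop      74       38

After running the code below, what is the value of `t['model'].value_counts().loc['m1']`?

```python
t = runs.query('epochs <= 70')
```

filter rows where epochs <= 70:
   model      opt  epochs  lr_x1e4
0     m2     adam      34       16
3     m0      sgd      41       73
4     m1     adam      38        4
5     m3     adam      63       71
6     m3      sgd      70       31
7     m5  rmsprop       9       33
10    m2  rmsprop      20       16
value_counts of model:
model
m2    2
m3    2
m0    1
m1    1
m5    1
Name: count, dtype: int64
So loc['m1'] = 1.

1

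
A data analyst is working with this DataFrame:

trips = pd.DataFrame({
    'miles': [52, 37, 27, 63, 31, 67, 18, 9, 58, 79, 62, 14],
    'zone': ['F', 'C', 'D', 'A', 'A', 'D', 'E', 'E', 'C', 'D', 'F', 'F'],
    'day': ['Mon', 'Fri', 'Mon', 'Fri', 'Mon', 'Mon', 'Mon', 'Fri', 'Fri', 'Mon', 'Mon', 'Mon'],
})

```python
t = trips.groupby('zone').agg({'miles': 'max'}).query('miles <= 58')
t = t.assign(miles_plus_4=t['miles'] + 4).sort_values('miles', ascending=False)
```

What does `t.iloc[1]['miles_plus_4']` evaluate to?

22

group by zone, max of miles:
      miles
zone       
A        63
C        58
D        79
E        18
F        62
filter rows where miles <= 58:
      miles
zone       
C        58
E        18
add column miles_plus_4 = t['miles'] + 4:
      miles  miles_plus_4
zone                     
C        58            62
E        18            22
sort by miles descending:
      miles  miles_plus_4
zone                     
C        58            62
E        18            22
Then the value at position 1, column 'miles_plus_4': 22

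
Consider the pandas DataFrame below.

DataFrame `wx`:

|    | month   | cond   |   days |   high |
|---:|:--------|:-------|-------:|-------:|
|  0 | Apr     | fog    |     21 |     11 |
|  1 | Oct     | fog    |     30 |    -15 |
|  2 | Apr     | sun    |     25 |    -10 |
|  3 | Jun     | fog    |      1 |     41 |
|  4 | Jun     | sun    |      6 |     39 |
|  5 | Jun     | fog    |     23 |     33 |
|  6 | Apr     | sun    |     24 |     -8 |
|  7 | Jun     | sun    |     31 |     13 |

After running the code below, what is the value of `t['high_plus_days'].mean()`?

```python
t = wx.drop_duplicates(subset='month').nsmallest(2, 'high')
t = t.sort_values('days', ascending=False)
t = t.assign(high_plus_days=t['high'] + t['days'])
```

drop duplicate month (keep=first):
  month cond  days  high
0   Apr  fog    21    11
1   Oct  fog    30   -15
3   Jun  fog     1    41
take 2 rows with smallest high:
  month cond  days  high
1   Oct  fog    30   -15
0   Apr  fog    21    11
sort by days descending:
  month cond  days  high
1   Oct  fog    30   -15
0   Apr  fog    21    11
add column high_plus_days = t['high'] + t['days']:
  month cond  days  high  high_plus_days
1   Oct  fog    30   -15              15
0   Apr  fog    21    11              32

23.5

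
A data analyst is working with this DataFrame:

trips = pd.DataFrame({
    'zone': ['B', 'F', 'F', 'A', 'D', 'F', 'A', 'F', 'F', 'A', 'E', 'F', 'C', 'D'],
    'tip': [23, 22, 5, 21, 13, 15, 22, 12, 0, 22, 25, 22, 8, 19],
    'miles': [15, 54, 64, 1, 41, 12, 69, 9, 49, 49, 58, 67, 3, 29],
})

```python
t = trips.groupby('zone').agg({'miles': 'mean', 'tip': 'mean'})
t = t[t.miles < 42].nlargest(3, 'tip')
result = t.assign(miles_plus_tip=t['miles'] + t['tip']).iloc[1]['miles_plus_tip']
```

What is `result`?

61.3333333333

group by zone: mean(miles), mean(tip):
          miles        tip
zone                      
A     39.666667  21.666667
B     15.000000  23.000000
C      3.000000   8.000000
D     35.000000  16.000000
E     58.000000  25.000000
F     42.500000  12.666667
filter rows where miles < 42:
          miles        tip
zone                      
A     39.666667  21.666667
B     15.000000  23.000000
C      3.000000   8.000000
D     35.000000  16.000000
take 3 rows with largest tip:
          miles        tip
zone                      
B     15.000000  23.000000
A     39.666667  21.666667
D     35.000000  16.000000
add column miles_plus_tip = t['miles'] + t['tip']:
          miles        tip  miles_plus_tip
zone                                      
B     15.000000  23.000000       38.000000
A     39.666667  21.666667       61.333333
D     35.000000  16.000000       51.000000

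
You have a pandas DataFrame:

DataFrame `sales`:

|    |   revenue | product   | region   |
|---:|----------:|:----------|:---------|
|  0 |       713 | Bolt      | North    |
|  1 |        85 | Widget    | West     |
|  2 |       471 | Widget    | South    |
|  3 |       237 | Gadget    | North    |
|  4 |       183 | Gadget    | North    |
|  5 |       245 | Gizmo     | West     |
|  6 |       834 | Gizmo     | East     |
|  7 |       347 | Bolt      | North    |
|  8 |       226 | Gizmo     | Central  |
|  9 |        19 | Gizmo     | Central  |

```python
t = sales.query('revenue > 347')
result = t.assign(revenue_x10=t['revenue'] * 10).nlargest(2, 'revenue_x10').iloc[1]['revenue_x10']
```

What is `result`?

filter rows where revenue > 347:
   revenue product region
0      713    Bolt  North
2      471  Widget  South
6      834   Gizmo   East
add column revenue_x10 = t['revenue'] * 10:
   revenue product region  revenue_x10
0      713    Bolt  North         7130
2      471  Widget  South         4710
6      834   Gizmo   East         8340
take 2 rows with largest revenue_x10:
   revenue product region  revenue_x10
6      834   Gizmo   East         8340
0      713    Bolt  North         7130
The value at position 1, column 'revenue_x10' is 7130.

7130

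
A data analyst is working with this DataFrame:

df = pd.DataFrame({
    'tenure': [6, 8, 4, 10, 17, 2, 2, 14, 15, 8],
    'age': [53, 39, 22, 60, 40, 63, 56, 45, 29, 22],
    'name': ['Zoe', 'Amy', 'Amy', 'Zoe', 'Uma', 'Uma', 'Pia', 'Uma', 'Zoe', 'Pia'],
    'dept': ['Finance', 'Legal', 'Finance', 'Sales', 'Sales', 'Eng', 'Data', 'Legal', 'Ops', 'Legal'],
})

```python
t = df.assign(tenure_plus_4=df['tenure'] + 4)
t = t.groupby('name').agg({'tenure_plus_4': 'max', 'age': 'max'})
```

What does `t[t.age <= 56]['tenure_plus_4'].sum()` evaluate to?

add column tenure_plus_4 = df['tenure'] + 4:
   tenure  age name     dept  tenure_plus_4
0       6   53  Zoe  Finance             10
1       8   39  Amy    Legal             12
2       4   22  Amy  Finance              8
3      10   60  Zoe    Sales             14
4      17   40  Uma    Sales             21
5       2   63  Uma      Eng              6
6       2   56  Pia     Data              6
7      14   45  Uma    Legal             18
8      15   29  Zoe      Ops             19
9       8   22  Pia    Legal             12
group by name: max(tenure_plus_4), max(age):
      tenure_plus_4  age
name                    
Amy              12   39
Pia              12   56
Uma              21   63
Zoe              19   60
filter rows where age <= 56:
      tenure_plus_4  age
name                    
Amy              12   39
Pia              12   56
Taking the sum of column 'tenure_plus_4' gives 24.

24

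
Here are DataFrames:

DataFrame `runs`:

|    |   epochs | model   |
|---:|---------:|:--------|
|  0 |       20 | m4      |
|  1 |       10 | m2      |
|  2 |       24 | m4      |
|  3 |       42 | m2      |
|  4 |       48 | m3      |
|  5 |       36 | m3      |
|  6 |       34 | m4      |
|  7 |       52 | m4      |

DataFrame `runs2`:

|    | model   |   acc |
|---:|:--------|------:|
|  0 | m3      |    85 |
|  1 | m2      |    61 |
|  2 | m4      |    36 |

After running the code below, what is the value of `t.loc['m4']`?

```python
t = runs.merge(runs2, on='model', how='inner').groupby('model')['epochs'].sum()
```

merge on 'model' (how='inner') → 8 rows:
   epochs model  acc
0      20    m4   36
1      10    m2   61
2      24    m4   36
3      42    m2   61
4      48    m3   85
5      36    m3   85
6      34    m4   36
7      52    m4   36
group by model, sum of epochs:
model
m2     52
m3     84
m4    130
Name: epochs, dtype: int64
value at index 'm4' → 130

130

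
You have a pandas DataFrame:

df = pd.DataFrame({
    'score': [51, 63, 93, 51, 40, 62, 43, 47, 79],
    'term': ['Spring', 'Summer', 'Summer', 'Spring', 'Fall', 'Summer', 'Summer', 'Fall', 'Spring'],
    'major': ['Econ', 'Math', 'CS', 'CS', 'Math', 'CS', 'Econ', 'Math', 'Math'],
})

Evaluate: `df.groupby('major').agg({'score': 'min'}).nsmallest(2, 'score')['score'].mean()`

41.5

group by major, min of score:
       score
major       
CS        51
Econ      43
Math      40
take 2 rows with smallest score:
       score
major       
Math      40
Econ      43
Then the mean of column 'score': 41.5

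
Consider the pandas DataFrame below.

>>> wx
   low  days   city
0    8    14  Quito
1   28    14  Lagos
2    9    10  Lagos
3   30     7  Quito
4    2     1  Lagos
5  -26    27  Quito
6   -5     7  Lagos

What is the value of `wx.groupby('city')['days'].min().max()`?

group by city, min of days:
city
Lagos    1
Quito    7
Name: days, dtype: int64
Hence 7.

7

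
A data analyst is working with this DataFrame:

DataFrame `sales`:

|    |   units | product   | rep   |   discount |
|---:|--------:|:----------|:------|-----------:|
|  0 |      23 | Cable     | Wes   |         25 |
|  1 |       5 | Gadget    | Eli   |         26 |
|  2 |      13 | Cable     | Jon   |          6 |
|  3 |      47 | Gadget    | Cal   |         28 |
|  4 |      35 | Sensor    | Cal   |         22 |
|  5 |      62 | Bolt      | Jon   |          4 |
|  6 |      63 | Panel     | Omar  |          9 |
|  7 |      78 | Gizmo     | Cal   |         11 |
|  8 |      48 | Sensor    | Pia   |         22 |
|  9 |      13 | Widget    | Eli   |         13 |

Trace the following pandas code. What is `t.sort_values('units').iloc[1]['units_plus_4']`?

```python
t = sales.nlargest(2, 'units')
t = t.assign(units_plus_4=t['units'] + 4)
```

82

take 2 rows with largest units:
   units product   rep  discount
7     78   Gizmo   Cal        11
6     63   Panel  Omar         9
add column units_plus_4 = t['units'] + 4:
   units product   rep  discount  units_plus_4
7     78   Gizmo   Cal        11            82
6     63   Panel  Omar         9            67
sort by units:
   units product   rep  discount  units_plus_4
6     63   Panel  Omar         9            67
7     78   Gizmo   Cal        11            82
Taking the value at position 1, column 'units_plus_4' gives 82.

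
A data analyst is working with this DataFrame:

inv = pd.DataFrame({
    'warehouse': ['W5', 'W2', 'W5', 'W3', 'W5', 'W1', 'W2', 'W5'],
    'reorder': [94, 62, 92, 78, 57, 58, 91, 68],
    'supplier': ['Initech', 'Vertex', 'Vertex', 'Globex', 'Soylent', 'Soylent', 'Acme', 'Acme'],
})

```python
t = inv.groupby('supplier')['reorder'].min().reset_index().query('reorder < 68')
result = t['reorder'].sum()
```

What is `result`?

119

group by supplier, min of reorder:
supplier
Acme       68
Globex     78
Initech    94
Soylent    57
Vertex     62
Name: reorder, dtype: int64
reset_index():
  supplier  reorder
0     Acme       68
1   Globex       78
2  Initech       94
3  Soylent       57
4   Vertex       62
filter rows where reorder < 68:
  supplier  reorder
3  Soylent       57
4   Vertex       62
Then the sum of column 'reorder': 119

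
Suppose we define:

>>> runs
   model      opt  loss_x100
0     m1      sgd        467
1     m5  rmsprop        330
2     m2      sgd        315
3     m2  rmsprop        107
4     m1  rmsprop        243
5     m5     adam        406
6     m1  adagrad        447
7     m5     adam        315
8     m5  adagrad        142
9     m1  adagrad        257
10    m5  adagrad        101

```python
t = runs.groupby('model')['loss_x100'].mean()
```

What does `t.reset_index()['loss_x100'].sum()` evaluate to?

823.3

group by model, mean of loss_x100:
model
m1    353.5
m2    211.0
m5    258.8
Name: loss_x100, dtype: float64
reset_index():
  model  loss_x100
0    m1      353.5
1    m2      211.0
2    m5      258.8
sum of column 'loss_x100' → 823.3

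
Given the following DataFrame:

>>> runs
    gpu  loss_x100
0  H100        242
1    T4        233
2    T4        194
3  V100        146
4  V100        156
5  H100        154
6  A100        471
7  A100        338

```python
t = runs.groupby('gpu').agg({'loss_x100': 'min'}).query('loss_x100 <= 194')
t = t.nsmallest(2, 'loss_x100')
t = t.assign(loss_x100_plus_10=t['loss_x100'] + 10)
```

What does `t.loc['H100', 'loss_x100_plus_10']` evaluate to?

164

group by gpu, min of loss_x100:
      loss_x100
gpu            
A100        338
H100        154
T4          194
V100        146
filter rows where loss_x100 <= 194:
      loss_x100
gpu            
H100        154
T4          194
V100        146
take 2 rows with smallest loss_x100:
      loss_x100
gpu            
V100        146
H100        154
add column loss_x100_plus_10 = t['loss_x100'] + 10:
      loss_x100  loss_x100_plus_10
gpu                               
V100        146                156
H100        154                164
Then the value at row 'H100', column 'loss_x100_plus_10': 164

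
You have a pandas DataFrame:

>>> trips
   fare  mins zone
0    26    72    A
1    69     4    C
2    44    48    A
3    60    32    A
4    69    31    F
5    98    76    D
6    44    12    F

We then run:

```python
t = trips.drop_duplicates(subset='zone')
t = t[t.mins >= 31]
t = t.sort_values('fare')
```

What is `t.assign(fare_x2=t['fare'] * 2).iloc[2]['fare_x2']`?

drop duplicate zone (keep=first):
   fare  mins zone
0    26    72    A
1    69     4    C
4    69    31    F
5    98    76    D
filter rows where mins >= 31:
   fare  mins zone
0    26    72    A
4    69    31    F
5    98    76    D
sort by fare:
   fare  mins zone
0    26    72    A
4    69    31    F
5    98    76    D
add column fare_x2 = t['fare'] * 2:
   fare  mins zone  fare_x2
0    26    72    A       52
4    69    31    F      138
5    98    76    D      196

196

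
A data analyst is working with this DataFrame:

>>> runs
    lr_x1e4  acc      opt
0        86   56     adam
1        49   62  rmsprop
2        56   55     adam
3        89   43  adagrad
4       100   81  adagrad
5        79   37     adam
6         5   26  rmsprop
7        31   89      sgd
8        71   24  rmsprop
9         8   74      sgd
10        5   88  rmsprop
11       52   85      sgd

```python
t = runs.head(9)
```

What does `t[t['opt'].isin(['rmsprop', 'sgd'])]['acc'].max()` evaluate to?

take first 9 rows:
   lr_x1e4  acc      opt
0       86   56     adam
1       49   62  rmsprop
2       56   55     adam
3       89   43  adagrad
4      100   81  adagrad
5       79   37     adam
6        5   26  rmsprop
7       31   89      sgd
8       71   24  rmsprop
filter rows where opt in ['rmsprop', 'sgd']:
   lr_x1e4  acc      opt
1       49   62  rmsprop
6        5   26  rmsprop
7       31   89      sgd
8       71   24  rmsprop
Hence 89.

89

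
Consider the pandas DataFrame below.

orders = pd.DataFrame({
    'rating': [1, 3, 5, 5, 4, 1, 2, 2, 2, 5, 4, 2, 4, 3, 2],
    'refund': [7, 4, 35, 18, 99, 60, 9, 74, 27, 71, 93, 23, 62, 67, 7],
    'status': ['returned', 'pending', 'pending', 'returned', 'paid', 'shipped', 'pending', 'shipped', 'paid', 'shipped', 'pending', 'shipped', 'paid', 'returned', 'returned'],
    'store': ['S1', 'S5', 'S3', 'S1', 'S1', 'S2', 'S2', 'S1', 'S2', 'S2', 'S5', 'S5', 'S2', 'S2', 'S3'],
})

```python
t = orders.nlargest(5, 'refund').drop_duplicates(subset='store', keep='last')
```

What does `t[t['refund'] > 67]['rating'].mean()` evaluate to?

take 5 rows with largest refund:
    rating  refund    status store
4        4      99      paid    S1
10       4      93   pending    S5
7        2      74   shipped    S1
9        5      71   shipped    S2
13       3      67  returned    S2
drop duplicate store (keep=last):
    rating  refund    status store
10       4      93   pending    S5
7        2      74   shipped    S1
13       3      67  returned    S2
filter rows where refund > 67:
    rating  refund   status store
10       4      93  pending    S5
7        2      74  shipped    S1

3.0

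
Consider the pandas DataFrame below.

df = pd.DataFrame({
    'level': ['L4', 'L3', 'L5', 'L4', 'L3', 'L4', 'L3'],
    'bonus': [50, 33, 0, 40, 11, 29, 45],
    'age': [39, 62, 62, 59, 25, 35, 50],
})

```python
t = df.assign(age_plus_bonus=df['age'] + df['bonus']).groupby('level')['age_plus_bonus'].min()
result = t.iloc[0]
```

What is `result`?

36

add column age_plus_bonus = df['age'] + df['bonus']:
  level  bonus  age  age_plus_bonus
0    L4     50   39              89
1    L3     33   62              95
2    L5      0   62              62
3    L4     40   59              99
4    L3     11   25              36
5    L4     29   35              64
6    L3     45   50              95
group by level, min of age_plus_bonus:
level
L3    36
L4    64
L5    62
Name: age_plus_bonus, dtype: int64
Reading off the value at position 0, we get 36.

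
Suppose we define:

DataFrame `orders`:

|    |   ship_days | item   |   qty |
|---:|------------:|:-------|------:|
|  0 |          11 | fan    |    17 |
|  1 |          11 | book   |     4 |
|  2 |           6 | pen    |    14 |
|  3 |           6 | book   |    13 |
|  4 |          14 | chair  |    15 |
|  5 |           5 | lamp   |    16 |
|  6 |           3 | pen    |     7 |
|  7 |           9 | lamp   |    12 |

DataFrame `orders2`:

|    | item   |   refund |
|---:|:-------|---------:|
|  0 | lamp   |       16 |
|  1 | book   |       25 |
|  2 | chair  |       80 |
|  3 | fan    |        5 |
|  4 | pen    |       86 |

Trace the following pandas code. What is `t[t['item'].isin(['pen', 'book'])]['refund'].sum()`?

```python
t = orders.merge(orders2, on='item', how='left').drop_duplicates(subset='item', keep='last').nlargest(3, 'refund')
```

111

merge on 'item' (how='left') → 8 rows:
   ship_days   item  qty  refund
0         11    fan   17       5
1         11   book    4      25
2          6    pen   14      86
3          6   book   13      25
4         14  chair   15      80
5          5   lamp   16      16
6          3    pen    7      86
7          9   lamp   12      16
drop duplicate item (keep=last):
   ship_days   item  qty  refund
0         11    fan   17       5
3          6   book   13      25
4         14  chair   15      80
6          3    pen    7      86
7          9   lamp   12      16
take 3 rows with largest refund:
   ship_days   item  qty  refund
6          3    pen    7      86
4         14  chair   15      80
3          6   book   13      25
filter rows where item in ['pen', 'book']:
   ship_days  item  qty  refund
6          3   pen    7      86
3          6  book   13      25
Hence 111.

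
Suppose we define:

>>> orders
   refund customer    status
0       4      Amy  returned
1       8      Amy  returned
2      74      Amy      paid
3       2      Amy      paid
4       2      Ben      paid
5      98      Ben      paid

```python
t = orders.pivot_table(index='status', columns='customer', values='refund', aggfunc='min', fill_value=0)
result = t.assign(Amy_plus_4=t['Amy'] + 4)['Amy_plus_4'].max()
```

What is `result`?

pivot: rows=status, cols=customer, min(refund):
customer  Amy  Ben
status            
paid        2    2
returned    4    0
add column Amy_plus_4 = t['Amy'] + 4:
customer  Amy  Ben  Amy_plus_4
status                        
paid        2    2           6
returned    4    0           8
Hence 8.

8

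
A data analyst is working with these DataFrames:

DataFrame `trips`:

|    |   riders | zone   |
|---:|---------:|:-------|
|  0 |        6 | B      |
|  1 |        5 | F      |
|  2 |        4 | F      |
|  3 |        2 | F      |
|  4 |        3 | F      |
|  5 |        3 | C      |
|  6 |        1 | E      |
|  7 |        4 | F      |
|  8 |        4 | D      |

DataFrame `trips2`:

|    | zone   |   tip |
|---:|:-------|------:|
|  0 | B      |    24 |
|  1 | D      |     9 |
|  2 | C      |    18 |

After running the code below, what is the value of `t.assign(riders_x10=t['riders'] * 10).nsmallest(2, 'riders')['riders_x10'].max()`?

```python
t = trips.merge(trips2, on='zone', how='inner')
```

40

merge on 'zone' (how='inner') → 3 rows:
   riders zone  tip
0       6    B   24
1       3    C   18
2       4    D    9
add column riders_x10 = t['riders'] * 10:
   riders zone  tip  riders_x10
0       6    B   24          60
1       3    C   18          30
2       4    D    9          40
take 2 rows with smallest riders:
   riders zone  tip  riders_x10
1       3    C   18          30
2       4    D    9          40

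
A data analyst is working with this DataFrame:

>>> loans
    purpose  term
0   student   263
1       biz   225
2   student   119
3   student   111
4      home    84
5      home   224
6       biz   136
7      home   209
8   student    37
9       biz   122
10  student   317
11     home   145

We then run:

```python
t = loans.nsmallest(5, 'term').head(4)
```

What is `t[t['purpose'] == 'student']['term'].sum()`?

267

take 5 rows with smallest term:
   purpose  term
8  student    37
4     home    84
3  student   111
2  student   119
9      biz   122
take first 4 rows:
   purpose  term
8  student    37
4     home    84
3  student   111
2  student   119
filter rows where purpose == 'student':
   purpose  term
8  student    37
3  student   111
2  student   119
So sum() = 267.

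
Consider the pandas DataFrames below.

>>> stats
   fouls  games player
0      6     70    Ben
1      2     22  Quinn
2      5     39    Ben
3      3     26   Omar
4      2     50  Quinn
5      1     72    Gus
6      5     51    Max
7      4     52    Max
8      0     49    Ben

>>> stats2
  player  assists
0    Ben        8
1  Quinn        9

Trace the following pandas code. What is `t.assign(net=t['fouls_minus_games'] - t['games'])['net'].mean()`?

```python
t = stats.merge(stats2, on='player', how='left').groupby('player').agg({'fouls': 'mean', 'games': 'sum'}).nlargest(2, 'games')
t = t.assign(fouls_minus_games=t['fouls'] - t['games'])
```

merge on 'player' (how='left') → 9 rows:
   fouls  games player  assists
0      6     70    Ben      8.0
1      2     22  Quinn      9.0
2      5     39    Ben      8.0
3      3     26   Omar      NaN
4      2     50  Quinn      9.0
5      1     72    Gus      NaN
6      5     51    Max      NaN
7      4     52    Max      NaN
8      0     49    Ben      8.0
group by player: mean(fouls), sum(games):
           fouls  games
player                 
Ben     3.666667    158
Gus     1.000000     72
Max     4.500000    103
Omar    3.000000     26
Quinn   2.000000     72
take 2 rows with largest games:
           fouls  games
player                 
Ben     3.666667    158
Max     4.500000    103
add column fouls_minus_games = t['fouls'] - t['games']:
           fouls  games  fouls_minus_games
player                                    
Ben     3.666667    158        -154.333333
Max     4.500000    103         -98.500000
add column net = t['fouls_minus_games'] - t['games']:
           fouls  games  fouls_minus_games         net
player                                                
Ben     3.666667    158        -154.333333 -312.333333
Max     4.500000    103         -98.500000 -201.500000

-256.916666667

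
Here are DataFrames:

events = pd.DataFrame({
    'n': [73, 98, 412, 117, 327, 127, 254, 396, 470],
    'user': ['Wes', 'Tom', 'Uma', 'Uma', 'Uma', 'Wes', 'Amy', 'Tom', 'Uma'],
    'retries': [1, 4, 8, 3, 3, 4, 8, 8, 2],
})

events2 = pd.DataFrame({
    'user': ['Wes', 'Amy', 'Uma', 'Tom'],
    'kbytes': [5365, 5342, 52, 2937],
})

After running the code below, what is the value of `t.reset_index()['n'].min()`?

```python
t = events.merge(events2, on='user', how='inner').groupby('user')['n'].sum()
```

200

merge on 'user' (how='inner') → 9 rows:
     n user  retries  kbytes
0   73  Wes        1    5365
1   98  Tom        4    2937
2  412  Uma        8      52
3  117  Uma        3      52
4  327  Uma        3      52
5  127  Wes        4    5365
6  254  Amy        8    5342
7  396  Tom        8    2937
8  470  Uma        2      52
group by user, sum of n:
user
Amy     254
Tom     494
Uma    1326
Wes     200
Name: n, dtype: int64
reset_index():
  user     n
0  Amy   254
1  Tom   494
2  Uma  1326
3  Wes   200
Reading off the min of column 'n', we get 200.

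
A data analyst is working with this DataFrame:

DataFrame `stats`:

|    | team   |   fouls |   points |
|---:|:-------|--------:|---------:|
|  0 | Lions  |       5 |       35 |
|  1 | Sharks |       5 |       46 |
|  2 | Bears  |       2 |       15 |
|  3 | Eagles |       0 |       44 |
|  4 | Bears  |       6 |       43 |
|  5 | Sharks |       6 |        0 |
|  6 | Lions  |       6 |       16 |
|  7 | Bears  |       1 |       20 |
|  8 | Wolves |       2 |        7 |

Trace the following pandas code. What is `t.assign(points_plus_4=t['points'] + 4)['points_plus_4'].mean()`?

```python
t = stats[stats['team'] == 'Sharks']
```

27.0

filter rows where team == 'Sharks':
     team  fouls  points
1  Sharks      5      46
5  Sharks      6       0
add column points_plus_4 = t['points'] + 4:
     team  fouls  points  points_plus_4
1  Sharks      5      46             50
5  Sharks      6       0              4
Reading off the mean of column 'points_plus_4', we get 27.0.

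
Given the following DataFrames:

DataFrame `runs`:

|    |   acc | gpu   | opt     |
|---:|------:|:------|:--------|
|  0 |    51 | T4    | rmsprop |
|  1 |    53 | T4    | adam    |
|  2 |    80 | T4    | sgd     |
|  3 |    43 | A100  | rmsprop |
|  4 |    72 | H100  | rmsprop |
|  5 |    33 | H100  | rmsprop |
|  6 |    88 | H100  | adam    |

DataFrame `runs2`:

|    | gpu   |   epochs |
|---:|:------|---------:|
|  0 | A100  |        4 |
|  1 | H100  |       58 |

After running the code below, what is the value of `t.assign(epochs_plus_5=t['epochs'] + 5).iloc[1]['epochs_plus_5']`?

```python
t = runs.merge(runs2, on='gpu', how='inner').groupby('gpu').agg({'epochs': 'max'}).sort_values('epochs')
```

63

merge on 'gpu' (how='inner') → 4 rows:
   acc   gpu      opt  epochs
0   43  A100  rmsprop       4
1   72  H100  rmsprop      58
2   33  H100  rmsprop      58
3   88  H100     adam      58
group by gpu, max of epochs:
      epochs
gpu         
A100       4
H100      58
sort by epochs:
      epochs
gpu         
A100       4
H100      58
add column epochs_plus_5 = t['epochs'] + 5:
      epochs  epochs_plus_5
gpu                        
A100       4              9
H100      58             63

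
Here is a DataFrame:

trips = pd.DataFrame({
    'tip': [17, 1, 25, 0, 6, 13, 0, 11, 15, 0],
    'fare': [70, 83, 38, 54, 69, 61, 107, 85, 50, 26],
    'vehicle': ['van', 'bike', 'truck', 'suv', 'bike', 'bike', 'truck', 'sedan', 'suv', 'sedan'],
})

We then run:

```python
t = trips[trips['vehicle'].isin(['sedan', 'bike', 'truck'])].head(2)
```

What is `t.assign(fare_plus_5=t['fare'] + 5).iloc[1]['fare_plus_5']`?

43

filter rows where vehicle in ['sedan', 'bike', 'truck']:
   tip  fare vehicle
1    1    83    bike
2   25    38   truck
4    6    69    bike
5   13    61    bike
6    0   107   truck
7   11    85   sedan
9    0    26   sedan
take first 2 rows:
   tip  fare vehicle
1    1    83    bike
2   25    38   truck
add column fare_plus_5 = t['fare'] + 5:
   tip  fare vehicle  fare_plus_5
1    1    83    bike           88
2   25    38   truck           43
The value at position 1, column 'fare_plus_5' is 43.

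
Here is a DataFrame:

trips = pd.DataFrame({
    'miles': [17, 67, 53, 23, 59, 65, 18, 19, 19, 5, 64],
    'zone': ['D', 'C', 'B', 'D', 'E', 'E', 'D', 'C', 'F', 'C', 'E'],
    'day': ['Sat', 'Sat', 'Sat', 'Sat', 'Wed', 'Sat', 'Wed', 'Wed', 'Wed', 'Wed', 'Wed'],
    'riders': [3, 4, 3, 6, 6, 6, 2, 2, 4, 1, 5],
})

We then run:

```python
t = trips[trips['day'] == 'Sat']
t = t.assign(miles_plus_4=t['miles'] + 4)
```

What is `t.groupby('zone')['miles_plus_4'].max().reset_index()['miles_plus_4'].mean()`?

filter rows where day == 'Sat':
   miles zone  day  riders
0     17    D  Sat       3
1     67    C  Sat       4
2     53    B  Sat       3
3     23    D  Sat       6
5     65    E  Sat       6
add column miles_plus_4 = t['miles'] + 4:
   miles zone  day  riders  miles_plus_4
0     17    D  Sat       3            21
1     67    C  Sat       4            71
2     53    B  Sat       3            57
3     23    D  Sat       6            27
5     65    E  Sat       6            69
group by zone, max of miles_plus_4:
zone
B    57
C    71
D    27
E    69
Name: miles_plus_4, dtype: int64
reset_index():
  zone  miles_plus_4
0    B            57
1    C            71
2    D            27
3    E            69
Taking the mean of column 'miles_plus_4' gives 56.0.

56.0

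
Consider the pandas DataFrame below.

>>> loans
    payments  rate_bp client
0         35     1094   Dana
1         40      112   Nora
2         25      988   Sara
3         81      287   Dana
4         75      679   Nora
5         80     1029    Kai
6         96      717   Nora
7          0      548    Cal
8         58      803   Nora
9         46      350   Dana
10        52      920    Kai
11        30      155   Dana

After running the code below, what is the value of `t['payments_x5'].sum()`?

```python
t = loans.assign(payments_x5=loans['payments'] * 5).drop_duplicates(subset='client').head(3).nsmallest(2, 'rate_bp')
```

325

add column payments_x5 = loans['payments'] * 5:
    payments  rate_bp client  payments_x5
0         35     1094   Dana          175
1         40      112   Nora          200
2         25      988   Sara          125
3         81      287   Dana          405
4         75      679   Nora          375
5         80     1029    Kai          400
6         96      717   Nora          480
7          0      548    Cal            0
8         58      803   Nora          290
9         46      350   Dana          230
10        52      920    Kai          260
11        30      155   Dana          150
drop duplicate client (keep=first):
   payments  rate_bp client  payments_x5
0        35     1094   Dana          175
1        40      112   Nora          200
2        25      988   Sara          125
5        80     1029    Kai          400
7         0      548    Cal            0
take first 3 rows:
   payments  rate_bp client  payments_x5
0        35     1094   Dana          175
1        40      112   Nora          200
2        25      988   Sara          125
take 2 rows with smallest rate_bp:
   payments  rate_bp client  payments_x5
1        40      112   Nora          200
2        25      988   Sara          125
The sum of column 'payments_x5' is 325.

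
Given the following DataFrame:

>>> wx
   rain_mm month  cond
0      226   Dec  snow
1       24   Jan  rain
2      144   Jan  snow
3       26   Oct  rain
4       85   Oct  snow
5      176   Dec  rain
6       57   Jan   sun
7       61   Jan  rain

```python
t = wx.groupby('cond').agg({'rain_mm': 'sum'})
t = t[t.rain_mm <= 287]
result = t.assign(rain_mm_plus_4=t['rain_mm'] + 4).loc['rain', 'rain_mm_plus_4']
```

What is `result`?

291

group by cond, sum of rain_mm:
      rain_mm
cond         
rain      287
snow      455
sun        57
filter rows where rain_mm <= 287:
      rain_mm
cond         
rain      287
sun        57
add column rain_mm_plus_4 = t['rain_mm'] + 4:
      rain_mm  rain_mm_plus_4
cond                         
rain      287             291
sun        57              61
Taking the value at row 'rain', column 'rain_mm_plus_4' gives 291.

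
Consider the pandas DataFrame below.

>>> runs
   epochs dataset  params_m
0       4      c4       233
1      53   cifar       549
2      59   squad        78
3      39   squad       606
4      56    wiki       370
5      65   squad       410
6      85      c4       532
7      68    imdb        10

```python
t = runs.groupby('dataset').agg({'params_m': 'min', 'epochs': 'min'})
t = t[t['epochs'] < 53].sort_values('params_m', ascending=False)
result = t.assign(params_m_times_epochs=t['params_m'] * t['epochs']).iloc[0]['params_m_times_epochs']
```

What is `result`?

932

group by dataset: min(params_m), min(epochs):
         params_m  epochs
dataset                  
c4            233       4
cifar         549      53
imdb           10      68
squad          78      39
wiki          370      56
filter rows where epochs < 53:
         params_m  epochs
dataset                  
c4            233       4
squad          78      39
sort by params_m descending:
         params_m  epochs
dataset                  
c4            233       4
squad          78      39
add column params_m_times_epochs = t['params_m'] * t['epochs']:
         params_m  epochs  params_m_times_epochs
dataset                                         
c4            233       4                    932
squad          78      39                   3042
Reading off the value at position 0, column 'params_m_times_epochs', we get 932.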